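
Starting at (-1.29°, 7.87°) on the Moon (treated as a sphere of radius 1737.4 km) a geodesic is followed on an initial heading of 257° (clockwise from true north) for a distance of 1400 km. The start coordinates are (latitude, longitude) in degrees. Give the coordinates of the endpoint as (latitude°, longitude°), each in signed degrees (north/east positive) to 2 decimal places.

-10.24°, -37.71°

Angular distance δ = d/R = 1400/1737.4 = 0.80580 rad; initial bearing θ = 4.4855 rad.
sin φ₂ = sin φ₁ cos δ + cos φ₁ sin δ cos θ = (-0.0225)(0.6925) + (0.9997)(0.7214)(-0.2250) = -0.1778, so φ₂ = -10.24°.
Δλ = atan2(sin θ sin δ cos φ₁, cos δ − sin φ₁ sin φ₂) = atan2(-0.7027, 0.6885) = -45.584°.
λ₂ = 7.870° − 45.584° = -37.71°.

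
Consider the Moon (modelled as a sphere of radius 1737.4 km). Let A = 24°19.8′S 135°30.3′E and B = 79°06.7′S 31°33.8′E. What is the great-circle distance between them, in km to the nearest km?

2083 km

In radians: φ₁ = -0.4246, φ₂ = -1.3808, Δλ = -103.942° = -1.8141 rad.
cos c = sin φ₁ sin φ₂ + cos φ₁ cos φ₂ cos Δλ = (-0.4120)(-0.9820) + (0.9112)(0.1889)(-0.2409) = 0.36311,
so c = arccos(0.36311) = 1.19920 rad.
Distance = R·c = 1737.4 × 1.1992 ≈ 2083 km.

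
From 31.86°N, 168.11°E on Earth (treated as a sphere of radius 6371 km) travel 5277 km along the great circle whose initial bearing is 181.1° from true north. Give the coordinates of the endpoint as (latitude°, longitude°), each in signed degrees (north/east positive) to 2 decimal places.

-15.59°, 167.27°

Angular distance δ = d/R = 5277/6371 = 0.82828 rad; initial bearing θ = 3.1608 rad.
sin φ₂ = sin φ₁ cos δ + cos φ₁ sin δ cos θ = (0.5278)(0.6761) + (0.8493)(0.7368)(-0.9998) = -0.2688, so φ₂ = -15.59°.
Δλ = atan2(sin θ sin δ cos φ₁, cos δ − sin φ₁ sin φ₂) = atan2(-0.0120, 0.8180) = -0.841°.
λ₂ = 168.110° − 0.841° = 167.27°.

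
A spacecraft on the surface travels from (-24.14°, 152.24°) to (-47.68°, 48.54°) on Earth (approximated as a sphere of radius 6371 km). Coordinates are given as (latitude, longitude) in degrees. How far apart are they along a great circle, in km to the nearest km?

9004 km

Let φ₁ = -0.4213 rad, φ₂ = -0.8322 rad, and Δλ = -1.8099 rad.
Haversine: a = sin²(Δφ/2) + cos φ₁ cos φ₂ sin²(Δλ/2) = 0.0416 + (0.9125)(0.6733)(0.6184) = 0.42156.
Central angle c = 2·arcsin(√a) = 1.41327 rad.
Distance = R·c = 6371 × 1.4133 ≈ 9004 km.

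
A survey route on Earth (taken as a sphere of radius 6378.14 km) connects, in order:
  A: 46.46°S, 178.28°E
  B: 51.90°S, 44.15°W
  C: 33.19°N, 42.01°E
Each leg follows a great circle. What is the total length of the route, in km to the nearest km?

20980 km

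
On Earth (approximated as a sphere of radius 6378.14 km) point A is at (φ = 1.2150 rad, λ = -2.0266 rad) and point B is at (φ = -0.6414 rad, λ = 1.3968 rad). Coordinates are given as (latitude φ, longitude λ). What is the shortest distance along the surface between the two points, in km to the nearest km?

16252 km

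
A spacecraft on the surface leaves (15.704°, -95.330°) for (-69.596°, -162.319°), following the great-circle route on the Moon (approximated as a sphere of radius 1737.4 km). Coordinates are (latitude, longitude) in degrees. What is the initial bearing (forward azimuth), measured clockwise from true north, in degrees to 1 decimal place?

198.9°

Δλ = -66.989° = -1.1692 rad.
y = sin Δλ · cos φ₂ = (-0.9204)(0.3486) = -0.3209
x = cos φ₁ sin φ₂ − sin φ₁ cos φ₂ cos Δλ = (0.9627)(-0.9373) − (0.2707)(0.3486)(0.3909) = -0.9392
θ = atan2(y, x) = -161.14°; adding 360° gives 198.9°.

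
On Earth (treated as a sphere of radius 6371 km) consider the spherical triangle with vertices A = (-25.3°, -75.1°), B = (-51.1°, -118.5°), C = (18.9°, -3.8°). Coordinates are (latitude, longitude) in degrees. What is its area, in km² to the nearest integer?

15876908 km²

Side lengths (central angles): a = 2.0948, b = 1.4346, c = 0.7301 rad; semiperimeter s = 2.1297.
By l'Huilier's theorem, tan(E/4) = √[tan(s/2) tan((s−a)/2) tan((s−b)/2) tan((s−c)/2)], giving spherical excess E = 0.3912 rad.
Area = E·R² = 0.3912 × (6371)² ≈ 15876908 km².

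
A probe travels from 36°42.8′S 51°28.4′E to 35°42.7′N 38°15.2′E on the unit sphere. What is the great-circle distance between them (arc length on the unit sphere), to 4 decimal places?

1.2821

In radians: φ₁ = -0.6408, φ₂ = 0.6233, Δλ = -13.220° = -0.2307 rad.
cos c = sin φ₁ sin φ₂ + cos φ₁ cos φ₂ cos Δλ = (-0.5978)(0.5837) + (0.8016)(0.8120)(0.9735) = 0.28470,
so c = arccos(0.28470) = 1.28210 rad.
On the unit sphere the arc length equals the central angle: 1.2821.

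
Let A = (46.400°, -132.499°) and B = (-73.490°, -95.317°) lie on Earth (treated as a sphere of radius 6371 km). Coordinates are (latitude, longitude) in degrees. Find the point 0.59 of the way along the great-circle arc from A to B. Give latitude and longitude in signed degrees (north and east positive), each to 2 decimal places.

-25.04°, -120.13°

Central angle δ = 2.1391 rad. Interpolating on the sphere with fraction f = 0.59:
P = [sin((1−f)δ)·A + sin(fδ)·B] / sin δ = 0.9122·A + 1.1304·B in Cartesian coordinates,
giving P = (-0.4548, -0.7837, -0.4232), i.e. latitude -25.04°, longitude -120.13°.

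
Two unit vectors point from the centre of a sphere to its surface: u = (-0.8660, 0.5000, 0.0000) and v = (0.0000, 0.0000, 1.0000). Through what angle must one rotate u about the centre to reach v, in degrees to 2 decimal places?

u·v = 0.0000; |u| = 1.0000, |v| = 1.0000.
cos θ = (u·v)/(|u||v|) = 0.0000, so θ = 90.00°.

90.00°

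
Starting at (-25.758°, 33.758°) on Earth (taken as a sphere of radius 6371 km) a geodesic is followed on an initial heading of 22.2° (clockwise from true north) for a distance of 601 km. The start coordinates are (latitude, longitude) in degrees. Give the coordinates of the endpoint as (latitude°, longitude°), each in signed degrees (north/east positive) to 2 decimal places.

Angular distance δ = d/R = 601/6371 = 0.09433 rad; initial bearing θ = 0.3875 rad.
sin φ₂ = sin φ₁ cos δ + cos φ₁ sin δ cos θ = (-0.4346)(0.9956) + (0.9006)(0.0942)(0.9259) = -0.3541, so φ₂ = -20.74°.
Δλ = atan2(sin θ sin δ cos φ₁, cos δ − sin φ₁ sin φ₂) = atan2(0.0321, 0.8417) = 2.181°.
λ₂ = 33.758° + 2.181° = 35.94°.

-20.74°, 35.94°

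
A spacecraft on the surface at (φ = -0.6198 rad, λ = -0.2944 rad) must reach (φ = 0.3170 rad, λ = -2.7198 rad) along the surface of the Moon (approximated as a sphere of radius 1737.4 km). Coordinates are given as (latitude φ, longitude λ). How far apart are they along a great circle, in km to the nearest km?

4241 km

Let φ₁ = -0.6198 rad, φ₂ = 0.3170 rad, and Δλ = -2.4254 rad.
cos c = sin φ₁ sin φ₂ + cos φ₁ cos φ₂ cos Δλ = (-0.5809)(0.3117) + (0.8140)(0.9502)(-0.7543) = -0.76448,
so c = arccos(-0.76448) = 2.44103 rad.
Distance = R·c = 1737.4 × 2.4410 ≈ 4241 km.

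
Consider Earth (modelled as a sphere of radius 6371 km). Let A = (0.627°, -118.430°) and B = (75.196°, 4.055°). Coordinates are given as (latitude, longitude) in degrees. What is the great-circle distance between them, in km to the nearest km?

Let φ₁ = 0.0109 rad, φ₂ = 1.3124 rad, and Δλ = 2.1378 rad.
cos c = sin φ₁ sin φ₂ + cos φ₁ cos φ₂ cos Δλ = (0.0109)(0.9668) + (0.9999)(0.2555)(-0.5371) = -0.12664,
so c = arccos(-0.12664) = 1.69778 rad.
Distance = R·c = 6371 × 1.6978 ≈ 10817 km.

10817 km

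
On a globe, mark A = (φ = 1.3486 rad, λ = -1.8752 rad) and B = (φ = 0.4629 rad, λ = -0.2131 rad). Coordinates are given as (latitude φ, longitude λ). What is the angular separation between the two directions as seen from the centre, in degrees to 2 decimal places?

Let φ₁ = 1.3486 rad, φ₂ = 0.4629 rad, and Δλ = 1.6621 rad.
cos c = sin φ₁ sin φ₂ + cos φ₁ cos φ₂ cos Δλ = (0.9754)(0.4465) + (0.2204)(0.8948)(-0.0912) = 0.41759,
so c = arccos(0.41759) = 1.14001 rad.
So the angular separation is 65.32°.

65.32°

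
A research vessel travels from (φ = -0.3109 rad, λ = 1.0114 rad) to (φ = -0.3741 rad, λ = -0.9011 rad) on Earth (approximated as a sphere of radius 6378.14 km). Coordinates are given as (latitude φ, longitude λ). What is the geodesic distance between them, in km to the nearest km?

11207 km

With latitudes φ₁ = -17.813°, φ₂ = -21.434° and longitude difference Δλ = -109.578°:
cos c = sin φ₁ sin φ₂ + cos φ₁ cos φ₂ cos Δλ = (-0.3059)(-0.3654) + (0.9521)(0.9308)(-0.3351) = -0.18517,
so c = arccos(-0.18517) = 1.75704 rad.
Distance = R·c = 6378.14 × 1.7570 ≈ 11207 km.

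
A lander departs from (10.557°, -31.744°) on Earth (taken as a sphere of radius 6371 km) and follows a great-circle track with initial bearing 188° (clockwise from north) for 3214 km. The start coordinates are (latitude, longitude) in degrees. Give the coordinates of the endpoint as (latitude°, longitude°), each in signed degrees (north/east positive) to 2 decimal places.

-18.07°, -35.80°

Angular distance δ = d/R = 3214/6371 = 0.50447 rad; initial bearing θ = 3.2812 rad.
sin φ₂ = sin φ₁ cos δ + cos φ₁ sin δ cos θ = (0.1832)(0.8754) + (0.9831)(0.4833)(-0.9903) = -0.3102, so φ₂ = -18.07°.
Δλ = atan2(sin θ sin δ cos φ₁, cos δ − sin φ₁ sin φ₂) = atan2(-0.0661, 0.9323) = -4.058°.
λ₂ = -31.744° − 4.058° = -35.80°.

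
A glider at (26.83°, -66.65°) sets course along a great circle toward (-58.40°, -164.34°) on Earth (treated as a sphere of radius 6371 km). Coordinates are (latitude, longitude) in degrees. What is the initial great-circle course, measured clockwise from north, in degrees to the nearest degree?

With φ₁ = 0.4683, φ₂ = -1.0193, Δλ = -1.7050 rad, the forward-azimuth formula gives
θ = atan2( sin Δλ cos φ₂ , cos φ₁ sin φ₂ − sin φ₁ cos φ₂ cos Δλ ) = atan2(-0.5193, -0.7284) = -144.51°.
Adding 360° brings this into [0°, 360°): 215°.

215°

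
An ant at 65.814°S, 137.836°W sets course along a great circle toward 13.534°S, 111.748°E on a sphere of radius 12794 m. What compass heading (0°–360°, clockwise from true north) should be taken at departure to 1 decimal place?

246.0°

With φ₁ = -1.1487, φ₂ = -0.2362, Δλ = -1.9271 rad, the forward-azimuth formula gives
θ = atan2( sin Δλ cos φ₂ , cos φ₁ sin φ₂ − sin φ₁ cos φ₂ cos Δλ ) = atan2(-0.9112, -0.4053) = -113.98°.
Adding 360° brings this into [0°, 360°): 246.0°.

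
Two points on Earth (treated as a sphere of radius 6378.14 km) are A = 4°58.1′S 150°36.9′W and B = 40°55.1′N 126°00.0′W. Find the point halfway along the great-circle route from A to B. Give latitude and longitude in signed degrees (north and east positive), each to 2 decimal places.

18.36°, -140.02°

The central angle between A and B is δ = 0.8922 rad.
With f = 0.5, the slerp weights are sin((1−f)δ)/sin δ = 0.5542 and sin(fδ)/sin δ = 0.5542.
Weighted sum of the unit vectors: (0.5542)·(-0.8681,-0.4888,-0.0866) + (0.5542)·(-0.4442,-0.6113,0.6550) = (-0.7273, -0.6098, 0.3150).
Converting back: φ = atan2(z, √(x²+y²)) = 18.36°, λ = atan2(y, x) = -140.02°.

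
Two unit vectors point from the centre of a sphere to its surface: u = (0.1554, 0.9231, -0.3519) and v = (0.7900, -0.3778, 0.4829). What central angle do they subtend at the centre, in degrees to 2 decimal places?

u·v = -0.3959; |u| = 1.0000, |v| = 1.0000.
cos θ = (u·v)/(|u||v|) = -0.3959, so θ = 113.32°.

113.32°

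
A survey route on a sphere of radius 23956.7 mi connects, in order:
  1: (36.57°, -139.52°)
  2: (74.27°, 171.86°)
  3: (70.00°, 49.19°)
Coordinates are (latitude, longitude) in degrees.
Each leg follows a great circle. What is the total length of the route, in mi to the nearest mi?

Leg 1→2: central angle 0.7707 rad, distance 18463.4 mi.
Leg 2→3: central angle 0.5463 rad, distance 13087.7 mi.
Total: 18463.4 + 13087.7 ≈ 31551 mi.

31551 mi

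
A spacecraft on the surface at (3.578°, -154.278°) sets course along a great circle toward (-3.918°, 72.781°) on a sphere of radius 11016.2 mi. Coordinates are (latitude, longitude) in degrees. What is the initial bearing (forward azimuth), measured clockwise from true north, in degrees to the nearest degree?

268°

With φ₁ = 0.0624, φ₂ = -0.0684, Δλ = -2.3203 rad, the forward-azimuth formula gives
θ = atan2( sin Δλ cos φ₂ , cos φ₁ sin φ₂ − sin φ₁ cos φ₂ cos Δλ ) = atan2(-0.7303, -0.0258) = -92.02°.
Adding 360° brings this into [0°, 360°): 268°.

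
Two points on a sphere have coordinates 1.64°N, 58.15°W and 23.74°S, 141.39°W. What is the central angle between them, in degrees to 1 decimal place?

84.5°

With latitudes φ₁ = 1.640°, φ₂ = -23.740° and longitude difference Δλ = -83.240°:
cos c = sin φ₁ sin φ₂ + cos φ₁ cos φ₂ cos Δλ = (0.0286)(-0.4026) + (0.9996)(0.9154)(0.1177) = 0.09618,
so c = arccos(0.09618) = 1.47446 rad.
So the angular separation is 84.5°.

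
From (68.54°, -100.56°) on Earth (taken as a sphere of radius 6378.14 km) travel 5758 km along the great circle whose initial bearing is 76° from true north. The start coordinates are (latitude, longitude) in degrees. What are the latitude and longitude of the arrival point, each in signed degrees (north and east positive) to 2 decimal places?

Angular distance δ = d/R = 5758/6378.14 = 0.90277 rad; initial bearing θ = 1.3265 rad.
sin φ₂ = sin φ₁ cos δ + cos φ₁ sin δ cos θ = (0.9307)(0.6194) + (0.3659)(0.7850)(0.2419) = 0.6460, so φ₂ = 40.24°.
Δλ = atan2(sin θ sin δ cos φ₁, cos δ − sin φ₁ sin φ₂) = atan2(0.2787, 0.0182) = 86.254°.
λ₂ = -100.560° + 86.254° = -14.31°.

40.24°, -14.31°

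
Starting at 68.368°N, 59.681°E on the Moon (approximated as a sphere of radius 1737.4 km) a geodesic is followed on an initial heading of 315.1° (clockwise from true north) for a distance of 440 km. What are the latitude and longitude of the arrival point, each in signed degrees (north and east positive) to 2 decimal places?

74.87°, 17.02°

Angular distance δ = d/R = 440/1737.4 = 0.25325 rad; initial bearing θ = 5.4995 rad.
sin φ₂ = sin φ₁ cos δ + cos φ₁ sin δ cos θ = (0.9296)(0.9681) + (0.3686)(0.2506)(0.7083) = 0.9653, so φ₂ = 74.87°.
Δλ = atan2(sin θ sin δ cos φ₁, cos δ − sin φ₁ sin φ₂) = atan2(-0.0652, 0.0707) = -42.663°.
λ₂ = 59.681° − 42.663° = 17.02°.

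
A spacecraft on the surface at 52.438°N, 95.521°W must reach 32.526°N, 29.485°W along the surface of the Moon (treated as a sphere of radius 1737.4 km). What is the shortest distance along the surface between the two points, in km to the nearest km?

1534 km

In radians: φ₁ = 0.9152, φ₂ = 0.5677, Δλ = 66.036° = 1.1525 rad.
Haversine: a = sin²(Δφ/2) + cos φ₁ cos φ₂ sin²(Δλ/2) = 0.0299 + (0.6096)(0.8431)(0.2969) = 0.18251.
Central angle c = 2·arcsin(√a) = 0.88281 rad.
Distance = R·c = 1737.4 × 0.8828 ≈ 1534 km.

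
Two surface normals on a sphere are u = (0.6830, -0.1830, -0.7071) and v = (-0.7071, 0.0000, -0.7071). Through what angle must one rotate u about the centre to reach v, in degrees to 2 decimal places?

89.02°

u·v = 0.0170; |u| = 1.0000, |v| = 1.0000.
cos θ = (u·v)/(|u||v|) = 0.0170, so θ = 89.02°.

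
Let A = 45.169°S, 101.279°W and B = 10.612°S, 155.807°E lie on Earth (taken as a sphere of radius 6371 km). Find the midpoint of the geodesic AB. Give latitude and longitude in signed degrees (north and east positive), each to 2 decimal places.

Central angle δ = 1.5951 rad. Interpolating on the sphere with fraction f = 0.5:
P = [sin((1−f)δ)·A + sin(fδ)·B] / sin δ = 0.7158·A + 0.7158·B in Cartesian coordinates,
giving P = (-0.7405, -0.2066, -0.6395), i.e. latitude -39.75°, longitude -164.41°.

-39.75°, -164.41°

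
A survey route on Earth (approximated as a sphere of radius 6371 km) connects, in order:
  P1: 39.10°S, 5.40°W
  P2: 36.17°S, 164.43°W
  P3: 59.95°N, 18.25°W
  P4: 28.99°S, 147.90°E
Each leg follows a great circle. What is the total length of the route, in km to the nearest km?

Leg P1→P2: central angle 1.7852 rad, distance 11373.6 km.
Leg P2→P3: central angle 2.5805 rad, distance 16440.7 km.
Leg P3→P4: central angle 2.5770 rad, distance 16417.9 km.
Total: 11373.6 + 16440.7 + 16417.9 ≈ 44232 km.

44232 km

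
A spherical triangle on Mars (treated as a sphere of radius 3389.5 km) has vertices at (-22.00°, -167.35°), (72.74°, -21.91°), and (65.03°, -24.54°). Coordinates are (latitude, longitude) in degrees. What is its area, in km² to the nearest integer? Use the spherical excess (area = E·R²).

Side lengths (central angles): a = 0.1355, b = 2.2802, c = 2.1948 rad; semiperimeter s = 2.3053.
By l'Huilier's theorem, tan(E/4) = √[tan(s/2) tan((s−a)/2) tan((s−b)/2) tan((s−c)/2)], giving spherical excess E = 0.2171 rad.
Area = E·R² = 0.2171 × (3389.5)² ≈ 2494726 km².

2494726 km²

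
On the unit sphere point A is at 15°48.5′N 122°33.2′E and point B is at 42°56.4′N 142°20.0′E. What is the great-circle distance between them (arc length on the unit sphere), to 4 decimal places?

Let φ₁ = 0.2759 rad, φ₂ = 0.7494 rad, and Δλ = 0.3452 rad.
Haversine: a = sin²(Δφ/2) + cos φ₁ cos φ₂ sin²(Δλ/2) = 0.0550 + (0.9622)(0.7321)(0.0295) = 0.07580.
Central angle c = 2·arcsin(√a) = 0.55784 rad.
On the unit sphere the arc length equals the central angle: 0.5578.

0.5578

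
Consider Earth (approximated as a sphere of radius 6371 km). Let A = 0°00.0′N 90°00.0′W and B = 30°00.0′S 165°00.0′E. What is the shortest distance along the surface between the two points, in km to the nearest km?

In radians: φ₁ = 0.0000, φ₂ = -0.5236, Δλ = -105.000° = -1.8326 rad.
cos c = sin φ₁ sin φ₂ + cos φ₁ cos φ₂ cos Δλ = (0.0000)(-0.5000) + (1.0000)(0.8660)(-0.2588) = -0.22414,
so c = arccos(-0.22414) = 1.79686 rad.
Distance = R·c = 6371 × 1.7969 ≈ 11448 km.

11448 km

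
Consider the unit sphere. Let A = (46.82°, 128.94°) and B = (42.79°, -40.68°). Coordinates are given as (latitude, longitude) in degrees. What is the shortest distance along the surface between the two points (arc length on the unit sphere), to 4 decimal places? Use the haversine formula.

In radians: φ₁ = 0.8172, φ₂ = 0.7468, Δλ = -169.620° = -2.9604 rad.
Haversine: a = sin²(Δφ/2) + cos φ₁ cos φ₂ sin²(Δλ/2) = 0.0012 + (0.6843)(0.7338)(0.9918) = 0.49929.
Central angle c = 2·arcsin(√a) = 1.56938 rad.
On the unit sphere the arc length equals the central angle: 1.5694.

1.5694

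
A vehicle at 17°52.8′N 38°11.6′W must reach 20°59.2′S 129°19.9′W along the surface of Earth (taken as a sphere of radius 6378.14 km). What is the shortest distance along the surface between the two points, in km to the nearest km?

Let φ₁ = 0.3121 rad, φ₂ = -0.3663 rad, and Δλ = -1.5907 rad.
cos c = sin φ₁ sin φ₂ + cos φ₁ cos φ₂ cos Δλ = (0.3070)(-0.3582) + (0.9517)(0.9337)(-0.0199) = -0.12761,
so c = arccos(-0.12761) = 1.69876 rad.
Distance = R·c = 6378.14 × 1.6988 ≈ 10835 km.

10835 km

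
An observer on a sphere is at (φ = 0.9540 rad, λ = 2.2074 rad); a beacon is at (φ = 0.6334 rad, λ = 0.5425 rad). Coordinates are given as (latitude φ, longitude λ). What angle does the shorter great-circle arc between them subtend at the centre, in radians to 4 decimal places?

1.1163 rad

In radians: φ₁ = 0.9540, φ₂ = 0.6334, Δλ = -95.392° = -1.6649 rad.
cos c = sin φ₁ sin φ₂ + cos φ₁ cos φ₂ cos Δλ = (0.8157)(0.5919) + (0.5784)(0.8060)(-0.0940) = 0.43902,
so c = arccos(0.43902) = 1.11629 rad.
So the angular separation is 1.1163 rad.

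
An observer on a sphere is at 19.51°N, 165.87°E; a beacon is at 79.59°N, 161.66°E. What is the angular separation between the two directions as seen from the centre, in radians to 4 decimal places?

Let φ₁ = 0.3405 rad, φ₂ = 1.3891 rad, and Δλ = -0.0735 rad.
cos c = sin φ₁ sin φ₂ + cos φ₁ cos φ₂ cos Δλ = (0.3340)(0.9835) + (0.9426)(0.1807)(0.9973) = 0.49833,
so c = arccos(0.49833) = 1.04912 rad.
So the angular separation is 1.0491 rad.

1.0491 rad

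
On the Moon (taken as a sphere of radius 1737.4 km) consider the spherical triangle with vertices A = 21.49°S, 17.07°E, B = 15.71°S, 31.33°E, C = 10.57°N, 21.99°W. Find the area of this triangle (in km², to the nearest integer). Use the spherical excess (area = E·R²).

313419 km²

Side lengths (central angles): a = 1.0291, b = 0.8723, c = 0.2564 rad; semiperimeter s = 1.0789.
By l'Huilier's theorem, tan(E/4) = √[tan(s/2) tan((s−a)/2) tan((s−b)/2) tan((s−c)/2)], giving spherical excess E = 0.1038 rad.
Area = E·R² = 0.1038 × (1737.4)² ≈ 313419 km².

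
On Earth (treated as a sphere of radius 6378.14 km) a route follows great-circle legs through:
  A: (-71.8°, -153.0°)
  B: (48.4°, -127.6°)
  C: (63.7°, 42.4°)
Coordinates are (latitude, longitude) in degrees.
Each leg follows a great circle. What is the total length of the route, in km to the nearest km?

Leg A→B: central angle 2.1212 rad, distance 13529.6 km.
Leg B→C: central angle 1.1803 rad, distance 7527.8 km.
Total: 13529.6 + 7527.8 ≈ 21057 km.

21057 km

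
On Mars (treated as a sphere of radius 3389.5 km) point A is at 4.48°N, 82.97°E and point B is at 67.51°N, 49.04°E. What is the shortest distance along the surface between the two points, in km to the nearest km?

3971 km

In radians: φ₁ = 0.0782, φ₂ = 1.1783, Δλ = -33.930° = -0.5922 rad.
cos c = sin φ₁ sin φ₂ + cos φ₁ cos φ₂ cos Δλ = (0.0781)(0.9239) + (0.9969)(0.3825)(0.8297) = 0.38859,
so c = arccos(0.38859) = 1.17170 rad.
Distance = R·c = 3389.5 × 1.1717 ≈ 3971 km.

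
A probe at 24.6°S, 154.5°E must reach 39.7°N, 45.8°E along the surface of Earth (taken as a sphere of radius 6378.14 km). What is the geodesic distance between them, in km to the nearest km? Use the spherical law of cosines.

Let φ₁ = -0.4294 rad, φ₂ = 0.6929 rad, and Δλ = -1.8972 rad.
cos c = sin φ₁ sin φ₂ + cos φ₁ cos φ₂ cos Δλ = (-0.4163)(0.6388) + (0.9092)(0.7694)(-0.3206) = -0.49020,
so c = arccos(-0.49020) = 2.08311 rad.
Distance = R·c = 6378.14 × 2.0831 ≈ 13286 km.

13286 km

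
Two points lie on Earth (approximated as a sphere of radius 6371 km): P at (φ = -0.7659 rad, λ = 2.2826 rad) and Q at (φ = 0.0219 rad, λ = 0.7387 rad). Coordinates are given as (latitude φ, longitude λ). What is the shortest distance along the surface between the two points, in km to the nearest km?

With latitudes φ₁ = -43.883°, φ₂ = 1.255° and longitude difference Δλ = -88.459°:
cos c = sin φ₁ sin φ₂ + cos φ₁ cos φ₂ cos Δλ = (-0.6932)(0.0219) + (0.7208)(0.9998)(0.0269) = 0.00420,
so c = arccos(0.00420) = 1.56660 rad.
Distance = R·c = 6371 × 1.5666 ≈ 9981 km.

9981 km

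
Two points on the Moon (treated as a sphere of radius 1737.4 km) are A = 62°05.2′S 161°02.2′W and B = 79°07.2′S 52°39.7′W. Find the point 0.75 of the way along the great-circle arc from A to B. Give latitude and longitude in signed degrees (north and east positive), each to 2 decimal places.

-80.91°, -100.43°

The central angle between A and B is δ = 0.5737 rad.
With f = 0.75, the slerp weights are sin((1−f)δ)/sin δ = 0.2634 and sin(fδ)/sin δ = 0.7685.
Weighted sum of the unit vectors: (0.2634)·(-0.4427,-0.1521,-0.8837) + (0.7685)·(0.1145,-0.1501,-0.9820) = (-0.0286, -0.1554, -0.9874).
Converting back: φ = atan2(z, √(x²+y²)) = -80.91°, λ = atan2(y, x) = -100.43°.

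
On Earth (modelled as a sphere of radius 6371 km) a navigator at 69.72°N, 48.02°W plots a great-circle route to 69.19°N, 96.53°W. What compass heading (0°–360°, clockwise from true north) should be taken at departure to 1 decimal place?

With φ₁ = 1.2168, φ₂ = 1.2076, Δλ = -0.8467 rad, the forward-azimuth formula gives
θ = atan2( sin Δλ cos φ₂ , cos φ₁ sin φ₂ − sin φ₁ cos φ₂ cos Δλ ) = atan2(-0.2661, 0.1032) = -68.80°.
Adding 360° brings this into [0°, 360°): 291.2°.

291.2°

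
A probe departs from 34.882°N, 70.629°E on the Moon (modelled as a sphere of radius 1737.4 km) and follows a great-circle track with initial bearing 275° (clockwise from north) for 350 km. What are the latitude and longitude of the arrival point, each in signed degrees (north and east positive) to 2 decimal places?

35.07°, 56.53°

Angular distance δ = d/R = 350/1737.4 = 0.20145 rad; initial bearing θ = 4.7997 rad.
sin φ₂ = sin φ₁ cos δ + cos φ₁ sin δ cos θ = (0.5719)(0.9798) + (0.8203)(0.2001)(0.0872) = 0.5746, so φ₂ = 35.07°.
Δλ = atan2(sin θ sin δ cos φ₁, cos δ − sin φ₁ sin φ₂) = atan2(-0.1635, 0.6512) = -14.096°.
λ₂ = 70.629° − 14.096° = 56.53°.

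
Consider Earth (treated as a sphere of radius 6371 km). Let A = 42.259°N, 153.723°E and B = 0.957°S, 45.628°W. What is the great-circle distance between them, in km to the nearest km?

15032 km

With latitudes φ₁ = 42.259°, φ₂ = -0.957° and longitude difference Δλ = 160.649°:
cos c = sin φ₁ sin φ₂ + cos φ₁ cos φ₂ cos Δλ = (0.6725)(-0.0167) + (0.7401)(0.9999)(-0.9435) = -0.70944,
so c = arccos(-0.70944) = 2.35949 rad.
Distance = R·c = 6371 × 2.3595 ≈ 15032 km.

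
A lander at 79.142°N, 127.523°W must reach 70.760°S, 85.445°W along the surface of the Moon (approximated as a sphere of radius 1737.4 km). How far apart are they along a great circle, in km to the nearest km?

4603 km

In radians: φ₁ = 1.3813, φ₂ = -1.2350, Δλ = 42.078° = 0.7344 rad.
cos c = sin φ₁ sin φ₂ + cos φ₁ cos φ₂ cos Δλ = (0.9821)(-0.9441) + (0.1884)(0.3295)(0.7422) = -0.88117,
so c = arccos(-0.88117) = 2.64913 rad.
Distance = R·c = 1737.4 × 2.6491 ≈ 4603 km.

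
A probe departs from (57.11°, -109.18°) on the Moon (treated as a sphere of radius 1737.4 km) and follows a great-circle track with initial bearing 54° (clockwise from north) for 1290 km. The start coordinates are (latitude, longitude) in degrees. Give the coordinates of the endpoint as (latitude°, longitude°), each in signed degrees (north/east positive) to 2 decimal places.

56.56°, -26.10°

Angular distance δ = d/R = 1290/1737.4 = 0.74249 rad; initial bearing θ = 0.9425 rad.
sin φ₂ = sin φ₁ cos δ + cos φ₁ sin δ cos θ = (0.8397)(0.7368) + (0.5430)(0.6761)(0.5878) = 0.8345, so φ₂ = 56.56°.
Δλ = atan2(sin θ sin δ cos φ₁, cos δ − sin φ₁ sin φ₂) = atan2(0.2970, 0.0360) = 83.081°.
λ₂ = -109.180° + 83.081° = -26.10°.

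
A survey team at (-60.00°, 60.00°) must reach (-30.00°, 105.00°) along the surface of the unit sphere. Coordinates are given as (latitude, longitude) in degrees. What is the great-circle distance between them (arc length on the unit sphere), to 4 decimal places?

Let φ₁ = -1.0472 rad, φ₂ = -0.5236 rad, and Δλ = 0.7854 rad.
cos c = sin φ₁ sin φ₂ + cos φ₁ cos φ₂ cos Δλ = (-0.8660)(-0.5000) + (0.5000)(0.8660)(0.7071) = 0.73920,
so c = arccos(0.73920) = 0.73892 rad.
On the unit sphere the arc length equals the central angle: 0.7389.

0.7389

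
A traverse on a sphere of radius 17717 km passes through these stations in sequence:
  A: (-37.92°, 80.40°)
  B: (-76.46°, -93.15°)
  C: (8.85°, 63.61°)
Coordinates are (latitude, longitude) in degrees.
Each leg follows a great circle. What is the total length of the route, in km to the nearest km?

Leg A→B: central angle 1.1440 rad, distance 20268.3 km.
Leg B→C: central angle 1.9414 rad, distance 34395.0 km.
Total: 20268.3 + 34395.0 ≈ 54663 km.

54663 km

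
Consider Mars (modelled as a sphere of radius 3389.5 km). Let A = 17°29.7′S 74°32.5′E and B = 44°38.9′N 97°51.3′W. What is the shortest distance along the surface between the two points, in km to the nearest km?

In radians: φ₁ = -0.3053, φ₂ = 0.7793, Δλ = -172.397° = -3.0089 rad.
cos c = sin φ₁ sin φ₂ + cos φ₁ cos φ₂ cos Δλ = (-0.3006)(0.7028) + (0.9537)(0.7114)(-0.9912) = -0.88382,
so c = arccos(-0.88382) = 2.65477 rad.
Distance = R·c = 3389.5 × 2.6548 ≈ 8998 km.

8998 km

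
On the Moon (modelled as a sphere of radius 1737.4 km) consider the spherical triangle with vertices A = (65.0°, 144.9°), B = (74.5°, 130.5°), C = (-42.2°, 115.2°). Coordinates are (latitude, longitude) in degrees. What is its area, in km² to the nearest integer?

611963 km²

Side lengths (central angles): a = 2.0447, b = 1.9144, c = 0.1861 rad; semiperimeter s = 2.0725.
By l'Huilier's theorem, tan(E/4) = √[tan(s/2) tan((s−a)/2) tan((s−b)/2) tan((s−c)/2)], giving spherical excess E = 0.2027 rad.
Area = E·R² = 0.2027 × (1737.4)² ≈ 611963 km².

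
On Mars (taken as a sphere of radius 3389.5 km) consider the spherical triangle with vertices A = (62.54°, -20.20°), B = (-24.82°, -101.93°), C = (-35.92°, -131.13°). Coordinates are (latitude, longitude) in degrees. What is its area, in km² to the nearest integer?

Side lengths (central angles): a = 0.4781, b = 2.2836, c = 1.8884 rad; semiperimeter s = 2.3250.
By l'Huilier's theorem, tan(E/4) = √[tan(s/2) tan((s−a)/2) tan((s−b)/2) tan((s−c)/2)], giving spherical excess E = 0.4720 rad.
Area = E·R² = 0.4720 × (3389.5)² ≈ 5422292 km².

5422292 km²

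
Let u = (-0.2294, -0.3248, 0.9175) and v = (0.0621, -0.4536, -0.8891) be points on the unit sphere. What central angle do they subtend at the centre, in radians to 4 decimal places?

2.3222 rad

u·v = -0.6827; |u| = 1.0000, |v| = 1.0001.
cos θ = (u·v)/(|u||v|) = -0.6827, so θ = 2.3222 rad.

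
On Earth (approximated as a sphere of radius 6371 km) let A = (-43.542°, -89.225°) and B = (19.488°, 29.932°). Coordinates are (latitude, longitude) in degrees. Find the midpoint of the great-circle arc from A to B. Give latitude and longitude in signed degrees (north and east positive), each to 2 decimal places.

The central angle between A and B is δ = 2.1685 rad.
With f = 0.5, the slerp weights are sin((1−f)δ)/sin δ = 1.0693 and sin(fδ)/sin δ = 1.0693.
Weighted sum of the unit vectors: (1.0693)·(0.0098,-0.7248,-0.6889) + (1.0693)·(0.8170,0.4704,0.3336) = (0.8841, -0.2721, -0.3799).
Converting back: φ = atan2(z, √(x²+y²)) = -22.33°, λ = atan2(y, x) = -17.10°.

-22.33°, -17.10°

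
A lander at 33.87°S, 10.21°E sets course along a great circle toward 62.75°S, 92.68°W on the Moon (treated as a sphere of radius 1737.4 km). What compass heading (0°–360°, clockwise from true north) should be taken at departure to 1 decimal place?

209.3°

With φ₁ = -0.5911, φ₂ = -1.0952, Δλ = -1.7958 rad, the forward-azimuth formula gives
θ = atan2( sin Δλ cos φ₂ , cos φ₁ sin φ₂ − sin φ₁ cos φ₂ cos Δλ ) = atan2(-0.4463, -0.7951) = -150.69°.
Adding 360° brings this into [0°, 360°): 209.3°.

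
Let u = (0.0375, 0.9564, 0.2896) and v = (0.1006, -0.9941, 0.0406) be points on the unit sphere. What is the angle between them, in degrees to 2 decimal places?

159.27°

u·v = -0.9352; |u| = 1.0000, |v| = 1.0000.
cos θ = (u·v)/(|u||v|) = -0.9352, so θ = 159.27°.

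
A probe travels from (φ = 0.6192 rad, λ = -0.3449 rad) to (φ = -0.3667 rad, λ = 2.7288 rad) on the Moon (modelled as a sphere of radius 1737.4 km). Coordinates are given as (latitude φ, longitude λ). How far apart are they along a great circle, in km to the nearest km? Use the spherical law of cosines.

5007 km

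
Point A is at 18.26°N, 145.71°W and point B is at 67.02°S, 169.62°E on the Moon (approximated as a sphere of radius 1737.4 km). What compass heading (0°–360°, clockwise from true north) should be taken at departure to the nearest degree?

Δλ = -44.670° = -0.7796 rad.
y = sin Δλ · cos φ₂ = (-0.7030)(0.3904) = -0.2745
x = cos φ₁ sin φ₂ − sin φ₁ cos φ₂ cos Δλ = (0.9496)(-0.9206) − (0.3133)(0.3904)(0.7112) = -0.9613
θ = atan2(y, x) = -164.06°; adding 360° gives 196°.

196°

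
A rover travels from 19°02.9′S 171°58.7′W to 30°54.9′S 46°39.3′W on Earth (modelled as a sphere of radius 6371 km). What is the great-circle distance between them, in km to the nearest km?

Let φ₁ = -0.3325 rad, φ₂ = -0.5396 rad, and Δλ = 2.1873 rad.
Haversine: a = sin²(Δφ/2) + cos φ₁ cos φ₂ sin²(Δλ/2) = 0.0107 + (0.9452)(0.8579)(0.7891) = 0.65060.
Central angle c = 2·arcsin(√a) = 1.87676 rad.
Distance = R·c = 6371 × 1.8768 ≈ 11957 km.

11957 km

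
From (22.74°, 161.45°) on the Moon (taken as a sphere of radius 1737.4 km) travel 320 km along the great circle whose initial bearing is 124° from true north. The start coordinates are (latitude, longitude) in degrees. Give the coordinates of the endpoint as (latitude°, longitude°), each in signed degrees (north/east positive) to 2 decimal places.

Angular distance δ = d/R = 320/1737.4 = 0.18418 rad; initial bearing θ = 2.1642 rad.
sin φ₂ = sin φ₁ cos δ + cos φ₁ sin δ cos θ = (0.3866)(0.9831) + (0.9223)(0.1831)(-0.5592) = 0.2856, so φ₂ = 16.59°.
Δλ = atan2(sin θ sin δ cos φ₁, cos δ − sin φ₁ sin φ₂) = atan2(0.1400, 0.8727) = 9.116°.
λ₂ = 161.450° + 9.116° = 170.57°.

16.59°, 170.57°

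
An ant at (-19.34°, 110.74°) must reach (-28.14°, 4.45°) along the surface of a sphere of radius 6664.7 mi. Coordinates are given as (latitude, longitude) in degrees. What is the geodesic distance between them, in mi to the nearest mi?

10984 mi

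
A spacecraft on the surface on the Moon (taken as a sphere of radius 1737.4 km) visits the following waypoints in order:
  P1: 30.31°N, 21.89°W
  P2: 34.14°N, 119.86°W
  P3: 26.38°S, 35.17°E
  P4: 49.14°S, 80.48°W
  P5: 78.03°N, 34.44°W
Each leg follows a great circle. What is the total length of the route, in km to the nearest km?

Leg P1→P2: central angle 1.3856 rad, distance 2407.3 km.
Leg P2→P3: central angle 2.7428 rad, distance 4765.4 km.
Leg P3→P4: central angle 1.4884 rad, distance 2585.9 km.
Leg P4→P5: central angle 2.2727 rad, distance 3948.6 km.
Total: 2407.3 + 4765.4 + 2585.9 + 3948.6 ≈ 13707 km.

13707 km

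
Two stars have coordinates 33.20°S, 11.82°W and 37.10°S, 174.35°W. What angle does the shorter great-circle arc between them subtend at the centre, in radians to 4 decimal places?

1.8821 rad

With latitudes φ₁ = -33.200°, φ₂ = -37.100° and longitude difference Δλ = -162.530°:
Haversine: a = sin²(Δφ/2) + cos φ₁ cos φ₂ sin²(Δλ/2) = 0.0012 + (0.8368)(0.7976)(0.9769) = 0.65316.
Central angle c = 2·arcsin(√a) = 1.88211 rad.
So the angular separation is 1.8821 rad.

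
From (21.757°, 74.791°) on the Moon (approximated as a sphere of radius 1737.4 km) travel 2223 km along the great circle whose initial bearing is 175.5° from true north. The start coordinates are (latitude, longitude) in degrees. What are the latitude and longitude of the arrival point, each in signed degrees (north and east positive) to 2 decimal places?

-51.30°, 81.69°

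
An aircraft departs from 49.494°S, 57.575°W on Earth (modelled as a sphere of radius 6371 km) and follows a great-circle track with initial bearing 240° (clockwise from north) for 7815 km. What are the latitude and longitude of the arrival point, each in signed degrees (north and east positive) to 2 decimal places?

Angular distance δ = d/R = 7815/6371 = 1.22665 rad; initial bearing θ = 4.1888 rad.
sin φ₂ = sin φ₁ cos δ + cos φ₁ sin δ cos θ = (-0.7603)(0.3374) + (0.6495)(0.9414)(-0.5000) = -0.5623, so φ₂ = -34.21°.
Δλ = atan2(sin θ sin δ cos φ₁, cos δ − sin φ₁ sin φ₂) = atan2(-0.5295, -0.0901) = -99.658°.
λ₂ = -57.575° − 99.658° = -157.23°.

-34.21°, -157.23°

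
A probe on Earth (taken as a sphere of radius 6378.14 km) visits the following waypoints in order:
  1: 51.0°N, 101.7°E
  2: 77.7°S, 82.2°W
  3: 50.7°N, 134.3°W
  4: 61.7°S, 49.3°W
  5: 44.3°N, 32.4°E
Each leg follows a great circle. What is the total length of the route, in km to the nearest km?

Leg 1→2: central angle 2.6749 rad, distance 17060.9 km.
Leg 2→3: central angle 2.3093 rad, distance 14729.1 km.
Leg 3→4: central angle 2.2852 rad, distance 14575.4 km.
Leg 4→5: central angle 2.1724 rad, distance 13855.8 km.
Total: 17060.9 + 14729.1 + 14575.4 + 13855.8 ≈ 60221 km.

60221 km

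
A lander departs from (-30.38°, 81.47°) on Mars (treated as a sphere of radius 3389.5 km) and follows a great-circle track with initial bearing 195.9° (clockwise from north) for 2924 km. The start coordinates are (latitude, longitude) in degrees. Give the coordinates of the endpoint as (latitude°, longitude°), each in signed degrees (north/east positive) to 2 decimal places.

-73.57°, 34.12°

Angular distance δ = d/R = 2924/3389.5 = 0.86266 rad; initial bearing θ = 3.4191 rad.
sin φ₂ = sin φ₁ cos δ + cos φ₁ sin δ cos θ = (-0.5057)(0.6504) + (0.8627)(0.7596)(-0.9617) = -0.9591, so φ₂ = -73.57°.
Δλ = atan2(sin θ sin δ cos φ₁, cos δ − sin φ₁ sin φ₂) = atan2(-0.1795, 0.1653) = -47.354°.
λ₂ = 81.470° − 47.354° = 34.12°.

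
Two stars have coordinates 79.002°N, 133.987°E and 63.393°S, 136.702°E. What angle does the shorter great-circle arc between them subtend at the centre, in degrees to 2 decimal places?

In radians: φ₁ = 1.3788, φ₂ = -1.1064, Δλ = 2.715° = 0.0474 rad.
Haversine: a = sin²(Δφ/2) + cos φ₁ cos φ₂ sin²(Δλ/2) = 0.8961 + (0.1908)(0.4479)(0.0006) = 0.89617.
Central angle c = 2·arcsin(√a) = 2.48542 rad.
So the angular separation is 142.40°.

142.40°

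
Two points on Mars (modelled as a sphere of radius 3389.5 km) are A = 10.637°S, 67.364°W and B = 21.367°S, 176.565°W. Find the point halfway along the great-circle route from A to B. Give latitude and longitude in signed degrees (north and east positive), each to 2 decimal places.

Central angle δ = 1.8067 rad. Interpolating on the sphere with fraction f = 0.5:
P = [sin((1−f)δ)·A + sin(fδ)·B] / sin δ = 0.8078·A + 0.8078·B in Cartesian coordinates,
giving P = (-0.4454, -0.7778, -0.4434), i.e. latitude -26.32°, longitude -119.79°.

-26.32°, -119.79°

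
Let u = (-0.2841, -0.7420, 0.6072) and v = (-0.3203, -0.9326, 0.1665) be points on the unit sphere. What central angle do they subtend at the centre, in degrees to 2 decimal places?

27.86°

u·v = 0.8841; |u| = 1.0000, |v| = 1.0000.
cos θ = (u·v)/(|u||v|) = 0.8841, so θ = 27.86°.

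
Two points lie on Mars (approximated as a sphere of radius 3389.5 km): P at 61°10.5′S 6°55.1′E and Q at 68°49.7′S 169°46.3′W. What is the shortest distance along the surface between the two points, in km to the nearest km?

In radians: φ₁ = -1.0677, φ₂ = -1.2013, Δλ = -176.690° = -3.0838 rad.
Haversine: a = sin²(Δφ/2) + cos φ₁ cos φ₂ sin²(Δλ/2) = 0.0045 + (0.4821)(0.3612)(0.9992) = 0.17844.
Central angle c = 2·arcsin(√a) = 0.87223 rad.
Distance = R·c = 3389.5 × 0.8722 ≈ 2956 km.

2956 km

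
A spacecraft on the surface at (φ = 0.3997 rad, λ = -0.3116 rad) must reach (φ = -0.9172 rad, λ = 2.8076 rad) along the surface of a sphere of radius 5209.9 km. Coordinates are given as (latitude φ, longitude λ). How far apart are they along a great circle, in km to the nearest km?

Let φ₁ = 0.3997 rad, φ₂ = -0.9172 rad, and Δλ = 3.1192 rad.
Haversine: a = sin²(Δφ/2) + cos φ₁ cos φ₂ sin²(Δλ/2) = 0.3744 + (0.9212)(0.6080)(0.9999) = 0.93446.
Central angle c = 2·arcsin(√a) = 2.62381 rad.
Distance = R·c = 5209.9 × 2.6238 ≈ 13670 km.

13670 km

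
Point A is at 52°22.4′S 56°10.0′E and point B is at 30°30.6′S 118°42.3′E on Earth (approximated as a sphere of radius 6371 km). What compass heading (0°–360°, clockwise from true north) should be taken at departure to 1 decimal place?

Δλ = 62.538° = 1.0915 rad.
y = sin Δλ · cos φ₂ = (0.8873)(0.8615) = 0.7645
x = cos φ₁ sin φ₂ − sin φ₁ cos φ₂ cos Δλ = (0.6105)(-0.5077) − (-0.7920)(0.8615)(0.4612) = 0.0047
θ = atan2(y, x) = 89.65°, so the bearing is 89.6°.

89.6°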